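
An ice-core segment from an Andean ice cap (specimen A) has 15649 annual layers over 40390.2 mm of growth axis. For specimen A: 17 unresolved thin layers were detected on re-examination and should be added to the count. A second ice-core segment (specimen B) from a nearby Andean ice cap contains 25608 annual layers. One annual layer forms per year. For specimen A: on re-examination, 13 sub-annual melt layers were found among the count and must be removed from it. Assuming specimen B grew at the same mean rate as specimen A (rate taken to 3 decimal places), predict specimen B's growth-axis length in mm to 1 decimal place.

66068.6 mm

Specimen A: correcting the raw count gives 15649 − 13 + 17 = 15653 true annual layers.
A: 40390.2 mm over 15653 years gives 40390.2 / 15653 ≈ 2.580 mm/year.
B's length ≈ 2.580 × 25608 = 66068.6 mm.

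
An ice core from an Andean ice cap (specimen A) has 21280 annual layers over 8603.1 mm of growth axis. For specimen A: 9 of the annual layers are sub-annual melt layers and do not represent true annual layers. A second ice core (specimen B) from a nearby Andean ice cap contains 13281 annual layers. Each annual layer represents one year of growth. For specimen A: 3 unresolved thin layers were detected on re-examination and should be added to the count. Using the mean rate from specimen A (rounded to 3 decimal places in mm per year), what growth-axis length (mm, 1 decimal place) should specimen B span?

Specimen A: adjusted count: 21280 − 9 + 3 = 21274 annual layers.
A: Mean rate = 8603.1 mm / 21274 years ≈ 0.404 mm/yr.
B's length ≈ 0.404 × 13281 = 5365.5 mm.

5365.5 mm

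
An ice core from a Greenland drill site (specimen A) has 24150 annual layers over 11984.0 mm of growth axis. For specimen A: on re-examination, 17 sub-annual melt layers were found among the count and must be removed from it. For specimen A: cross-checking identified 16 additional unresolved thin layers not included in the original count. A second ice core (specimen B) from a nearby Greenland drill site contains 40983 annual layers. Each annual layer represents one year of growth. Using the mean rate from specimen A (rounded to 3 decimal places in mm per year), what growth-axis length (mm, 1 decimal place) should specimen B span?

Specimen A: true annual layer count = 24150 − 17 + 16 = 24149.
A: Mean rate = 11984.0 mm / 24149 years ≈ 0.496 mm/year.
B's length ≈ 0.496 × 40983 = 20327.6 mm.

20327.6 mm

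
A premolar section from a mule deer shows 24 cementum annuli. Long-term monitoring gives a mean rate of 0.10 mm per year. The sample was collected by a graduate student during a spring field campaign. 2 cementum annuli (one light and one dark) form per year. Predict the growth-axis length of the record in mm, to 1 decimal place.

Dividing by 2 cementum annuli per year: 24 / 2 = 12 years.
Predicted length = 0.10 mm/year × 12 years = 1.2 mm.

1.2 mm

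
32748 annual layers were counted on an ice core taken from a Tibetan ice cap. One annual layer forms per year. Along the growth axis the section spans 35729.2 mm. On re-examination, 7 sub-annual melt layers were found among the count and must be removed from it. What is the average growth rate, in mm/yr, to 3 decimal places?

1.091 mm/yr

After corrections the count is 32748 − 7 = 32741 annual layers.
35729.2 mm over 32741 years gives 35729.2 / 32741 ≈ 1.091 mm/yr.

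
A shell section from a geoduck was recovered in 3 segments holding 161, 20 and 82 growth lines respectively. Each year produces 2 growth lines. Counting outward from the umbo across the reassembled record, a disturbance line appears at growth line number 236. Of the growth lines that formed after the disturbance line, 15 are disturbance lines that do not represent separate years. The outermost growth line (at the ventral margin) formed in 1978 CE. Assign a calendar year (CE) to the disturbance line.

1972 CE

Total growth lines = 161 + 20 + 82 = 263.
Between growth line 236 and the ventral margin there are 263 − 236 = 27 growth lines.
Removing the 15 false growth lines leaves 27 − 15 = 12 true growth lines beyond the disturbance line.
12 growth lines at 2 per year is 12 / 2 = 6 years.
The growth line at the ventral margin is 1978 CE, so the disturbance line dates to 1978 − 6 = 1972 CE.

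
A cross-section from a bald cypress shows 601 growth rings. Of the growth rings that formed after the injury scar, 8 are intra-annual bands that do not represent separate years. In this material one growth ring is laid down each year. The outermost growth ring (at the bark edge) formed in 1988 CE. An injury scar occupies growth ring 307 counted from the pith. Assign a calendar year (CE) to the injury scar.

The injury scar sits at growth ring 307 from the pith, so 601 − 307 = 294 growth rings formed after it.
Removing the 8 false growth rings leaves 294 − 8 = 286 true growth rings beyond the injury scar.
The growth ring at the bark edge is 1988 CE, so the injury scar dates to 1988 − 286 = 1702 CE.

1702 CE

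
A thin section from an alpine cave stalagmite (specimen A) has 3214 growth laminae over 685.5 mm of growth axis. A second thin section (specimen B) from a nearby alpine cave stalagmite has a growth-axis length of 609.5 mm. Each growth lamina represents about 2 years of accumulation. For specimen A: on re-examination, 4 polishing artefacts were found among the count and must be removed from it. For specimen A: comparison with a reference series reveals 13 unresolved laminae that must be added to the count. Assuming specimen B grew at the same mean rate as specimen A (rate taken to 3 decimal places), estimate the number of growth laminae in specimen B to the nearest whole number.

2875 growth laminae

Specimen A: after corrections the count is 3214 − 4 + 13 = 3223 growth laminae.
Specimen A: multiplying by 2 years per growth lamina: 3223 × 2 = 6446 years.
A: Extension rate ≈ 685.5 / 6446 = 0.106 mm per year.
For B, 609.5 / 0.106 = 5750.00 years; at 2 years per growth lamina that is 5750.00 / 2 ≈ 2875 growth laminae.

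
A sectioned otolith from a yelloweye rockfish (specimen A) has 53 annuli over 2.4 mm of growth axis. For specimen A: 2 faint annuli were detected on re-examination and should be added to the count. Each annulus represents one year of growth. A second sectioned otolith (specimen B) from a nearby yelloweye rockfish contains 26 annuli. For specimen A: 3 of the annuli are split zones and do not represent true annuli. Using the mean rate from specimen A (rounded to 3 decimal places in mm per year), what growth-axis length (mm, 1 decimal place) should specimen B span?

Specimen A: adjusted count: 53 − 3 + 2 = 52 annuli.
A: Mean rate = 2.4 mm / 52 years ≈ 0.046 mm/year.
For B, 0.046 mm/year × 26 years = 1.2 mm.

1.2 mm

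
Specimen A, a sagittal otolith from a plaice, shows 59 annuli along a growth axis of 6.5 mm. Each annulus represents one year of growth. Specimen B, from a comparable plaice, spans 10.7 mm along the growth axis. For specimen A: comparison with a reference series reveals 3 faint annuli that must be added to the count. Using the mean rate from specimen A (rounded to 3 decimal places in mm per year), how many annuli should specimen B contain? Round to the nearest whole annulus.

Specimen A: adjusted count: 59 + 3 = 62 annuli.
A: 6.5 mm over 62 years gives 6.5 / 62 ≈ 0.105 mm per year.
For B, 10.7 / 0.105 = 101.90 years ≈ 102 annuli.

102 annuli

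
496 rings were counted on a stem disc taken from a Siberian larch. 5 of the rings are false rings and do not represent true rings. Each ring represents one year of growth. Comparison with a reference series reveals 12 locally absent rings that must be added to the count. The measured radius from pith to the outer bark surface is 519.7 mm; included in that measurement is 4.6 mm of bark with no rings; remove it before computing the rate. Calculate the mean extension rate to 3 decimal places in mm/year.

Adjusted count: 496 − 5 + 12 = 503 rings.
The growth record spans 519.7 − 4.6 = 515.1 mm.
515.1 mm over 503 years gives 515.1 / 503 ≈ 1.024 mm/year.

1.024 mm/year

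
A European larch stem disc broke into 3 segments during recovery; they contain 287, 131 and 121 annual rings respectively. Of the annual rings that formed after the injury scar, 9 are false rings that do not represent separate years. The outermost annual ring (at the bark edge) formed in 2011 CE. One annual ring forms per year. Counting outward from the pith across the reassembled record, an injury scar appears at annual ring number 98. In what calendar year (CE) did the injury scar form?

Total annual rings = 287 + 131 + 121 = 539.
The injury scar sits at annual ring 98 from the pith, so 539 − 98 = 441 annual rings formed after it.
441 − 9 false = 432 true annual rings after the injury scar.
Counting back 432 years from 2011 CE places the injury scar in 2011 − 432 = 1579 CE.

1579 CE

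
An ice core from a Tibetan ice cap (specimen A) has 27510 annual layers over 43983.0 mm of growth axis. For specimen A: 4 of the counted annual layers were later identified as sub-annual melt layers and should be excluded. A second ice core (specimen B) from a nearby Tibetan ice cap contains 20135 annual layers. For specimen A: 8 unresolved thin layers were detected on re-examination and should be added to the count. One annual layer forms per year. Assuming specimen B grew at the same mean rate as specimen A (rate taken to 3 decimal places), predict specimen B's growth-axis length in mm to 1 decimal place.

Specimen A: after corrections the count is 27510 − 4 + 8 = 27514 annual layers.
A: 43983.0 mm over 27514 years gives 43983.0 / 27514 ≈ 1.599 mm/year.
For B, 1.599 mm/year × 20135 years = 32195.9 mm.

32195.9 mm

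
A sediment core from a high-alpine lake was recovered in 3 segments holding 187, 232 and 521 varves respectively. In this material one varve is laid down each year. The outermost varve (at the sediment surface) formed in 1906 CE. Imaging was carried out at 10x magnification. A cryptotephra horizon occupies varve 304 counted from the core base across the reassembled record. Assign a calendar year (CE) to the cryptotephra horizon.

1270 CE

Total varves = 187 + 232 + 521 = 940.
The cryptotephra horizon sits at varve 304 from the core base, so 940 − 304 = 636 varves formed after it.
Counting back 636 years from 1906 CE places the cryptotephra horizon in 1906 − 636 = 1270 CE.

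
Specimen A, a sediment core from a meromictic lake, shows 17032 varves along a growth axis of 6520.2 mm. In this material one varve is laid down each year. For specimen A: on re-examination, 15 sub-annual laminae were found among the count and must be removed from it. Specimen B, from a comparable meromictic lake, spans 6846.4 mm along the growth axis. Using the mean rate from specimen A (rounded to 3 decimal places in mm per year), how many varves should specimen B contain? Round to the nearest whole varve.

17876 varves

Specimen A: correcting the raw count gives 17032 − 15 = 17017 true varves.
A: Mean rate = 6520.2 mm / 17017 years ≈ 0.383 mm/yr.
For B, 6846.4 / 0.383 = 17875.72 years ≈ 17876 varves.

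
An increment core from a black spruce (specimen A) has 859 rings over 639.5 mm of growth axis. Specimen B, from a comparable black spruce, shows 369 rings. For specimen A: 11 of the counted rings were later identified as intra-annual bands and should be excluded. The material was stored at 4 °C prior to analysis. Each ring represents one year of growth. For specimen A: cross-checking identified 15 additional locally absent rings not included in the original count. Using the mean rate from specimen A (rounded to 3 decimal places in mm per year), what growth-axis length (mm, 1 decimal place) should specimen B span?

Specimen A: correcting the raw count gives 859 − 11 + 15 = 863 true rings.
A: 639.5 mm over 863 years gives 639.5 / 863 ≈ 0.741 mm per year.
Length of B = 0.741 × 369 = 273.4 mm.

273.4 mm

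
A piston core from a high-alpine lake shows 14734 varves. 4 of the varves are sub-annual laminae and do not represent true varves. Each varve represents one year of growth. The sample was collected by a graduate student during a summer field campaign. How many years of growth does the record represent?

14730 years

Adjusted count: 14734 − 4 = 14730 varves.
With a one-to-one varve periodicity this is 14730 years.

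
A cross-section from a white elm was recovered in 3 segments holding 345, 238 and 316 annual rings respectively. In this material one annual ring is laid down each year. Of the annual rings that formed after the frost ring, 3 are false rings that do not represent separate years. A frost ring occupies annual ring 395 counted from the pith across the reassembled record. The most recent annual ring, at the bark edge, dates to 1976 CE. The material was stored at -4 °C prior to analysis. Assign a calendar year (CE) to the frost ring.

Total annual rings = 345 + 238 + 316 = 899.
The frost ring sits at annual ring 395 from the pith, so 899 − 395 = 504 annual rings formed after it.
Removing the 3 false annual rings leaves 504 − 3 = 501 true annual rings beyond the frost ring.
1976 − 501 = 1475 CE.

1475 CE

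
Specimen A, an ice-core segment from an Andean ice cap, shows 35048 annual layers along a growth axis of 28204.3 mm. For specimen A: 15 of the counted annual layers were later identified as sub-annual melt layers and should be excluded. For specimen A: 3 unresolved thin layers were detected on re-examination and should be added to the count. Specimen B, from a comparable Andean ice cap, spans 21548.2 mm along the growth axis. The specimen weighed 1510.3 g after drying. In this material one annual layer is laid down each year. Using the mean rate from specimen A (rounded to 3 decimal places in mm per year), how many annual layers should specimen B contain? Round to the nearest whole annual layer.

Specimen A: true annual layer count = 35048 − 15 + 3 = 35036.
A: Extension rate ≈ 28204.3 / 35036 = 0.805 mm/yr.
For B, 21548.2 / 0.805 = 26767.95 years ≈ 26768 annual layers.

26768 annual layers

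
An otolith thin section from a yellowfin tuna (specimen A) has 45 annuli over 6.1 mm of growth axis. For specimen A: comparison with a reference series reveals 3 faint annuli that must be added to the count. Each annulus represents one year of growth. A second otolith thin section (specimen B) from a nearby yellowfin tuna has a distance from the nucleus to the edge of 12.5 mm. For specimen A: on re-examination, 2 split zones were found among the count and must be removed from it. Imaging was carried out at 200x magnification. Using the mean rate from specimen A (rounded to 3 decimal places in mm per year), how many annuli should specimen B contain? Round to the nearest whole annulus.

Specimen A: correcting the raw count gives 45 − 2 + 3 = 46 true annuli.
A: Mean rate = 6.1 mm / 46 years ≈ 0.133 mm/year.
Specimen B: 12.5 mm / 0.133 mm per year = 93.98 years ≈ 94 annuli.

94 annuli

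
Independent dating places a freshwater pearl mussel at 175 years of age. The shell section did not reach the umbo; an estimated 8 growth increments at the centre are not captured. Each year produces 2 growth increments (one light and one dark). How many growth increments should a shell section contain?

Expected growth increments: 175 × 2 = 350.
Subtracting the 8 growth increments not captured gives 350 − 8 = 342 growth increments in the record.

342 growth increments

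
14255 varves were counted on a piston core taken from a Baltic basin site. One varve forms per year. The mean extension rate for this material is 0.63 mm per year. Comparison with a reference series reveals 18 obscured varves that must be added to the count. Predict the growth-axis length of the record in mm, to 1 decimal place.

True varve count = 14255 + 18 = 14273.
Predicted length = 0.63 mm/year × 14273 years = 8992.0 mm.

8992.0 mm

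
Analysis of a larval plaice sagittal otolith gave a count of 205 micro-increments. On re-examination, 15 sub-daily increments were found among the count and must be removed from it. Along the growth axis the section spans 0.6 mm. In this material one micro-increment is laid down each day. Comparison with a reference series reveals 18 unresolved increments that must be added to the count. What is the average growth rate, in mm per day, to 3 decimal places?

0.003 mm per day

Adjusted count: 205 − 15 + 18 = 208 micro-increments.
0.6 mm over 208 days gives 0.6 / 208 ≈ 0.003 mm per day.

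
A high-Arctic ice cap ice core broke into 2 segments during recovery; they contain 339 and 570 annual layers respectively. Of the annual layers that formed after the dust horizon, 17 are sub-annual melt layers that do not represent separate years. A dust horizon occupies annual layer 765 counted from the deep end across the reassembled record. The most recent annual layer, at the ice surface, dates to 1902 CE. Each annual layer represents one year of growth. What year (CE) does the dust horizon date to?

Total annual layers = 339 + 570 = 909.
Between annual layer 765 and the ice surface there are 909 − 765 = 144 annual layers.
144 − 17 false = 127 true annual layers after the dust horizon.
1902 − 127 = 1775 CE.

1775 CE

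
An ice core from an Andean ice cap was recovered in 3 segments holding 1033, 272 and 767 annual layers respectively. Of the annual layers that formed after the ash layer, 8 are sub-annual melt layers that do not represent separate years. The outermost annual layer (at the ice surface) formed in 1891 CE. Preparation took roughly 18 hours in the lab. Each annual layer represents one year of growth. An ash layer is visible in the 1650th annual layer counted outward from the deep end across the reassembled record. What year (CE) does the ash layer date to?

Total annual layers = 1033 + 272 + 767 = 2072.
2072 − 1650 = 422 annual layers lie beyond the ash layer toward the ice surface.
Excluding 8 false annual layers: 422 − 8 = 414.
Counting back 414 years from 1891 CE places the ash layer in 1891 − 414 = 1477 CE.

1477 CE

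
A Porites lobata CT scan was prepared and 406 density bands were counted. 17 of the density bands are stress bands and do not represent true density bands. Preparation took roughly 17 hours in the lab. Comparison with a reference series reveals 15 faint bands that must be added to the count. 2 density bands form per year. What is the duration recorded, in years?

202 years

After corrections the count is 406 − 17 + 15 = 404 density bands.
Dividing by 2 density bands per year: 404 / 2 = 202 years.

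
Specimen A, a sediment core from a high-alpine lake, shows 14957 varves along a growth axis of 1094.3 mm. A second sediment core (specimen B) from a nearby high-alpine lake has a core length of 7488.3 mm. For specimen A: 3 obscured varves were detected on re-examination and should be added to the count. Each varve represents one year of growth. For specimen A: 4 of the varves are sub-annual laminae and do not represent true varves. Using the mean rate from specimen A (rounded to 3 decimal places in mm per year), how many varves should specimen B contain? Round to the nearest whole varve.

102579 varves

Specimen A: after corrections the count is 14957 − 4 + 3 = 14956 varves.
A: Mean rate = 1094.3 mm / 14956 years ≈ 0.073 mm/yr.
For B, 7488.3 / 0.073 = 102579.45 years ≈ 102579 varves.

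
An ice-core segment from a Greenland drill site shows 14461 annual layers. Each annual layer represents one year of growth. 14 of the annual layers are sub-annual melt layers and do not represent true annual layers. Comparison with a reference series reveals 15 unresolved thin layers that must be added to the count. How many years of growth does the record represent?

14462 years

After corrections the count is 14461 − 14 + 15 = 14462 annual layers.
At one annual layer per year, that is 14462 years.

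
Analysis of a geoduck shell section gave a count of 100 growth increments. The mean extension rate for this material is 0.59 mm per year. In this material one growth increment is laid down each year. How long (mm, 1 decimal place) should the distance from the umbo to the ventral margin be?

59.0 mm

The record spans 100 years at 0.59 mm per year.
100 years at 0.59 mm/year gives 0.59 × 100 = 59.0 mm.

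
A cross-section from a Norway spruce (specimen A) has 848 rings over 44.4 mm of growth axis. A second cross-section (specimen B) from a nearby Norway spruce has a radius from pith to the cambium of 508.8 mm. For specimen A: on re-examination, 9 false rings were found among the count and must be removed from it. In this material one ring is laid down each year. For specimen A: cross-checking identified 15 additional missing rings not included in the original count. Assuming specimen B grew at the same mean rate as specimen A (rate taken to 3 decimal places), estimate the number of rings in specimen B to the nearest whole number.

Specimen A: true ring count = 848 − 9 + 15 = 854.
A: Extension rate ≈ 44.4 / 854 = 0.052 mm/year.
For B, 508.8 / 0.052 = 9784.62 years ≈ 9785 rings.

9785 rings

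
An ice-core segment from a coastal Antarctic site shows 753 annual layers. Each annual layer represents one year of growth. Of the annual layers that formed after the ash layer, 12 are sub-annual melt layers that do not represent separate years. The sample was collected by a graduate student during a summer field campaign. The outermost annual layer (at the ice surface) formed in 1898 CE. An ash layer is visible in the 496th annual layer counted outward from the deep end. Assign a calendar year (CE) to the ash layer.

1653 CE

Between annual layer 496 and the ice surface there are 753 − 496 = 257 annual layers.
257 − 12 false = 245 true annual layers after the ash layer.
1898 − 245 = 1653 CE.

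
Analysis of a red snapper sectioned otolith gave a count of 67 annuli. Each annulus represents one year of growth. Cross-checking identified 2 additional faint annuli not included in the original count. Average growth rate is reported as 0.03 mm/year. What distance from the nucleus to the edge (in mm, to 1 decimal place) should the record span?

Adjusted count: 67 + 2 = 69 annuli.
Predicted length = 0.03 mm/year × 69 years = 2.1 mm.

2.1 mm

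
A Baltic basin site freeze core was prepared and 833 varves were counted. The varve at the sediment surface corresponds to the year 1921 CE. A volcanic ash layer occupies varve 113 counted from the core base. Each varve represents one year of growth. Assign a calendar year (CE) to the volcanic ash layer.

Between varve 113 and the sediment surface there are 833 − 113 = 720 varves.
Counting back 720 years from 1921 CE places the volcanic ash layer in 1921 − 720 = 1201 CE.

1201 CE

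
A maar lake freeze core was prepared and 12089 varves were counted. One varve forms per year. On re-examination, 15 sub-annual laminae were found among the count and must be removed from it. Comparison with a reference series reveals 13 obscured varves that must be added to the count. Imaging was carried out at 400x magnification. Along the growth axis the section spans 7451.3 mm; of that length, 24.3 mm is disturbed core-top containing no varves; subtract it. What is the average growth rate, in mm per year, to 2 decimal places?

True varve count = 12089 − 15 + 13 = 12087.
The growth record spans 7451.3 − 24.3 = 7427.0 mm.
Mean rate = 7427.0 mm / 12087 years ≈ 0.61 mm per year.

0.61 mm per year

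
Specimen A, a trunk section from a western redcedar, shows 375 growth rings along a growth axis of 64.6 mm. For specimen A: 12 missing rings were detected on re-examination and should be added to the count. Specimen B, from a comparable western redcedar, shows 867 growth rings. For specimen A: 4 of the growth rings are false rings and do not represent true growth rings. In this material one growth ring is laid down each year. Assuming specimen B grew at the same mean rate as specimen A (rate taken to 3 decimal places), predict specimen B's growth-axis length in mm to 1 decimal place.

146.5 mm

Specimen A: adjusted count: 375 − 4 + 12 = 383 growth rings.
A: Extension rate ≈ 64.6 / 383 = 0.169 mm per year.
For B, 0.169 mm/year × 867 years = 146.5 mm.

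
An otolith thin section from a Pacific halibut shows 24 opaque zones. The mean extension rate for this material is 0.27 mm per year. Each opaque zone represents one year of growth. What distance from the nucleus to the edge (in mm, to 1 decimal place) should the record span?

The record spans 24 years at 0.27 mm per year.
Length ≈ 0.27 × 24 = 6.5 mm.

6.5 mm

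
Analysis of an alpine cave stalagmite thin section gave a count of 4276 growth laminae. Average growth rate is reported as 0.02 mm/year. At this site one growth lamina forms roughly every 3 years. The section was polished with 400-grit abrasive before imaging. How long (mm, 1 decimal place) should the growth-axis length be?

At 3 years per growth lamina, 4276 × 3 = 12828 years.
12828 years at 0.02 mm/year gives 0.02 × 12828 = 256.6 mm.

256.6 mm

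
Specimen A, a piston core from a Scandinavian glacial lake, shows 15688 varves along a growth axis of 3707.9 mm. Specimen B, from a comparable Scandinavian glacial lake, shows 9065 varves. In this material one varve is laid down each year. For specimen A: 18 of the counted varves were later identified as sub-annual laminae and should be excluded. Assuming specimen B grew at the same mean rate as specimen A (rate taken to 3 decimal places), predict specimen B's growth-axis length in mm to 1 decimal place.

Specimen A: true varve count = 15688 − 18 = 15670.
A: Extension rate ≈ 3707.9 / 15670 = 0.237 mm/yr.
Length of B = 0.237 × 9065 = 2148.4 mm.

2148.4 mm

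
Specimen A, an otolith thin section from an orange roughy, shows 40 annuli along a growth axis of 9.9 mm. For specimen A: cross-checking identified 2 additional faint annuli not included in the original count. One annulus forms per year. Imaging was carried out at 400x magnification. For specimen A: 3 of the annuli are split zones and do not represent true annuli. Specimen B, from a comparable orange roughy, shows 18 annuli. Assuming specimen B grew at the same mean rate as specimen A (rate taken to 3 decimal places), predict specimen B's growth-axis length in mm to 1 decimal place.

Specimen A: after corrections the count is 40 − 3 + 2 = 39 annuli.
A: 9.9 mm over 39 years gives 9.9 / 39 ≈ 0.254 mm/year.
For B, 0.254 mm/year × 18 years = 4.6 mm.

4.6 mm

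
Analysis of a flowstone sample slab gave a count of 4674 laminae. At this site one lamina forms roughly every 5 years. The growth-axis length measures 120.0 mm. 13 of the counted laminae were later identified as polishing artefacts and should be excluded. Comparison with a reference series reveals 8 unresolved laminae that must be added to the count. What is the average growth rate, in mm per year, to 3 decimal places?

0.005 mm per year

Correcting the raw count gives 4674 − 13 + 8 = 4669 true laminae.
Multiplying by 5 years per lamina: 4669 × 5 = 23345 years.
Mean rate = 120.0 mm / 23345 years ≈ 0.005 mm per year.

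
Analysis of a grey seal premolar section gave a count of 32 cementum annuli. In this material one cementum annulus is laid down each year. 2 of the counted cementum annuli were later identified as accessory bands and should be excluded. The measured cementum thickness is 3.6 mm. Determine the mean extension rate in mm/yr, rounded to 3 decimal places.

0.120 mm/yr

True cementum annulus count = 32 − 2 = 30.
3.6 mm over 30 years gives 3.6 / 30 ≈ 0.120 mm/yr.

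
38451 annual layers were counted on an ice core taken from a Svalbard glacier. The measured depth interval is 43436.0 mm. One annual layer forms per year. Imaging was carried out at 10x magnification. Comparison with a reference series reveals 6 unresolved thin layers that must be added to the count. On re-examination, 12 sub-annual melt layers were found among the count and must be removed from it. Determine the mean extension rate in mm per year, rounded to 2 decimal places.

Adjusted count: 38451 − 12 + 6 = 38445 annual layers.
Extension rate ≈ 43436.0 / 38445 = 1.13 mm per year.

1.13 mm per year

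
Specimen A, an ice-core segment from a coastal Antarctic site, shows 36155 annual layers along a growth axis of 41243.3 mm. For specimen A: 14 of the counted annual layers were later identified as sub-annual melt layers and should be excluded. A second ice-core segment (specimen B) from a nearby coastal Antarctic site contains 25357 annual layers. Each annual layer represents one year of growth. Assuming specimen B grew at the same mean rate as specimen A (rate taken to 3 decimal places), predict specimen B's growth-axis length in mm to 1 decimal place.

Specimen A: adjusted count: 36155 − 14 = 36141 annual layers.
A: 41243.3 mm over 36141 years gives 41243.3 / 36141 ≈ 1.141 mm per year.
For B, 1.141 mm/year × 25357 years = 28932.3 mm.

28932.3 mm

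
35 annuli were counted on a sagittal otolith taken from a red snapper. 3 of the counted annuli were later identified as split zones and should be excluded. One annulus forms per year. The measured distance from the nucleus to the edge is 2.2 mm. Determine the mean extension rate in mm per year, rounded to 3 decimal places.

0.069 mm per year

True annulus count = 35 − 3 = 32.
2.2 mm over 32 years gives 2.2 / 32 ≈ 0.069 mm per year.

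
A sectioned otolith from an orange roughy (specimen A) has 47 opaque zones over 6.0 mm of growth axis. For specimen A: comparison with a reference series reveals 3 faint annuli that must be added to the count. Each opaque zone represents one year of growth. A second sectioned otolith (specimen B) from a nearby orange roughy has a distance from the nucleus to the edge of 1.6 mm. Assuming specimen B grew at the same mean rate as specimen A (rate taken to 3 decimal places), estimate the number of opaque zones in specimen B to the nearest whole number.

13 opaque zones

Specimen A: adjusted count: 47 + 3 = 50 opaque zones.
A: 6.0 mm over 50 years gives 6.0 / 50 ≈ 0.120 mm per year.
B spans 1.6 / 0.120 = 13.33 years ≈ 13 opaque zones.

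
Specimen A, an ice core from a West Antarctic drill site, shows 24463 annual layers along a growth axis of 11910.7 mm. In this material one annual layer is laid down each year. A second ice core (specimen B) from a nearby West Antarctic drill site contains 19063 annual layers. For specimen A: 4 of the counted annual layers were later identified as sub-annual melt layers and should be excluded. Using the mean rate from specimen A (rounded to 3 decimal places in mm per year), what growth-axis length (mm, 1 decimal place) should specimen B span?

Specimen A: true annual layer count = 24463 − 4 = 24459.
A: Extension rate ≈ 11910.7 / 24459 = 0.487 mm per year.
B's length ≈ 0.487 × 19063 = 9283.7 mm.

9283.7 mm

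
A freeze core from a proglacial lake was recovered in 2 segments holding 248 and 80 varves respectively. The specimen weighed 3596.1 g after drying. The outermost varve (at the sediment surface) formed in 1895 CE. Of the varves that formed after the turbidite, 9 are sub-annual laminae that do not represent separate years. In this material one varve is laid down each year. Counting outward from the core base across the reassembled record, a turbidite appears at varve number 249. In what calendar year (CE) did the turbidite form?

Total varves = 248 + 80 = 328.
The turbidite sits at varve 249 from the core base, so 328 − 249 = 79 varves formed after it.
Excluding 9 false varves: 79 − 9 = 70.
The varve at the sediment surface is 1895 CE, so the turbidite dates to 1895 − 70 = 1825 CE.

1825 CE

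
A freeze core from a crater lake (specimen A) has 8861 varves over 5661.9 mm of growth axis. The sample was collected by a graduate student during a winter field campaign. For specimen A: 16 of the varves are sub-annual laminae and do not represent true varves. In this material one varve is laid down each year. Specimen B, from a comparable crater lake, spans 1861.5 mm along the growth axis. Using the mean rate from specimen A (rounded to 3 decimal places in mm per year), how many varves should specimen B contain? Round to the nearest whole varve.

Specimen A: true varve count = 8861 − 16 = 8845.
A: Mean rate = 5661.9 mm / 8845 years ≈ 0.640 mm/year.
For B, 1861.5 / 0.640 = 2908.59 years ≈ 2909 varves.

2909 varves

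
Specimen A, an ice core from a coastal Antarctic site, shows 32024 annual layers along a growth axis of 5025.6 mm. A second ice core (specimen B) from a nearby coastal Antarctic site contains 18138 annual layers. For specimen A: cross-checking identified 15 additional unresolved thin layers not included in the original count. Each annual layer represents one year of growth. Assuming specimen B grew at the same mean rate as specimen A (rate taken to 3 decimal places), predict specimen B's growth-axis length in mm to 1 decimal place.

Specimen A: correcting the raw count gives 32024 + 15 = 32039 true annual layers.
A: Extension rate ≈ 5025.6 / 32039 = 0.157 mm/year.
Length of B = 0.157 × 18138 = 2847.7 mm.

2847.7 mm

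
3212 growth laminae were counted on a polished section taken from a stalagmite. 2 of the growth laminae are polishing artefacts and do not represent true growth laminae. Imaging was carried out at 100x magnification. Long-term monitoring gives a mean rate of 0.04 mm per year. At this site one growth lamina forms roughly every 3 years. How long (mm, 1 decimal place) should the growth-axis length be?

True growth lamina count = 3212 − 2 = 3210.
At 3 years per growth lamina, 3210 × 3 = 9630 years.
Length ≈ 0.04 × 9630 = 385.2 mm.

385.2 mm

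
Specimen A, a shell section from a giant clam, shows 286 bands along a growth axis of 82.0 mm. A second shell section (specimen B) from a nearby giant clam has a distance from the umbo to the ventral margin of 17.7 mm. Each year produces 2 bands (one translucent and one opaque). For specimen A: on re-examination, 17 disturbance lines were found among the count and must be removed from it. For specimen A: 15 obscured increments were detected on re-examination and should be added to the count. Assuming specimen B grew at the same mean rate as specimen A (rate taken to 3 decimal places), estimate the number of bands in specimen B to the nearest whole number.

61 bands

Specimen A: true band count = 286 − 17 + 15 = 284.
Specimen A: with 2 bands per year, 284 / 2 = 142 years.
A: Mean rate = 82.0 mm / 142 years ≈ 0.577 mm/yr.
B spans 17.7 / 0.577 = 30.68 years; at 2 bands per year that is 30.68 × 2 ≈ 61 bands.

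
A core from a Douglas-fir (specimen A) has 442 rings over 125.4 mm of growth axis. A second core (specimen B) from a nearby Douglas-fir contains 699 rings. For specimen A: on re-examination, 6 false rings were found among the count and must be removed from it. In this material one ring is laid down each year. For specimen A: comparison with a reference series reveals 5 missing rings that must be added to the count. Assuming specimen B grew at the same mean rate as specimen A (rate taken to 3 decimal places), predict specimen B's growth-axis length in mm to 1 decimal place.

Specimen A: after corrections the count is 442 − 6 + 5 = 441 rings.
A: 125.4 mm over 441 years gives 125.4 / 441 ≈ 0.284 mm/yr.
B's length ≈ 0.284 × 699 = 198.5 mm.

198.5 mm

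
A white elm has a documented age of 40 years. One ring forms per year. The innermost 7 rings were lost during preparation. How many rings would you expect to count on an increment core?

33 rings

One ring per year gives 40 rings over 40 years.
40 − 7 missed = 33 rings expected in the prepared section.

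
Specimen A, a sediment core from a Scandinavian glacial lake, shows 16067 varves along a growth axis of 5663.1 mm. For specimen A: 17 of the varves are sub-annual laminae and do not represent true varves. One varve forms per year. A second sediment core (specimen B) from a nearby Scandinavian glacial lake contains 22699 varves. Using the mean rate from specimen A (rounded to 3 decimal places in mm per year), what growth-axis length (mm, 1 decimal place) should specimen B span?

8012.7 mm

Specimen A: adjusted count: 16067 − 17 = 16050 varves.
A: Extension rate ≈ 5663.1 / 16050 = 0.353 mm/yr.
For B, 0.353 mm/year × 22699 years = 8012.7 mm.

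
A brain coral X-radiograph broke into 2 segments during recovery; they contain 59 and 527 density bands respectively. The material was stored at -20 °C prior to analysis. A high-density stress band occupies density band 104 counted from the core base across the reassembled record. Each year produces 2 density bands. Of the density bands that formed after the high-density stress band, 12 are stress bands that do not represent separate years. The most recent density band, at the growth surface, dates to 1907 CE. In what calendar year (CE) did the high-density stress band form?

Total density bands = 59 + 527 = 586.
The high-density stress band sits at density band 104 from the core base, so 586 − 104 = 482 density bands formed after it.
482 − 12 false = 470 true density bands after the high-density stress band.
470 density bands at 2 per year is 470 / 2 = 235 years.
1907 − 235 = 1672 CE.

1672 CE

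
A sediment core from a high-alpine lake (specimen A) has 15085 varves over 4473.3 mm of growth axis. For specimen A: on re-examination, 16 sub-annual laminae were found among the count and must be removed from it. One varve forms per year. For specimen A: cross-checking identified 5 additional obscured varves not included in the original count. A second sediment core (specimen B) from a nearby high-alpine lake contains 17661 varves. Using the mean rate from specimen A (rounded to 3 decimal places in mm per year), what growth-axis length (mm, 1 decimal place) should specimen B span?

5245.3 mm

Specimen A: adjusted count: 15085 − 16 + 5 = 15074 varves.
A: 4473.3 mm over 15074 years gives 4473.3 / 15074 ≈ 0.297 mm per year.
For B, 0.297 mm/year × 17661 years = 5245.3 mm.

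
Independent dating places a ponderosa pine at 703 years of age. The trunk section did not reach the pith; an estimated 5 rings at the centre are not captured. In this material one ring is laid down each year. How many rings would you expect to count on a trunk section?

One ring per year gives 703 rings over 703 years.
Subtracting the 5 rings not captured gives 703 − 5 = 698 rings in the record.

698 rings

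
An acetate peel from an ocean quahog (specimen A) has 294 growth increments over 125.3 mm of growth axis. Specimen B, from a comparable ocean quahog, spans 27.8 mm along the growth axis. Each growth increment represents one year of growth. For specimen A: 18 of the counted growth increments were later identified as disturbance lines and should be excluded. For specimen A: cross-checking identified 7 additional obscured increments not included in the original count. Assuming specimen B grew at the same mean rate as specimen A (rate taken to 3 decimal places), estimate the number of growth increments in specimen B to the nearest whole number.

Specimen A: true growth increment count = 294 − 18 + 7 = 283.
A: Extension rate ≈ 125.3 / 283 = 0.443 mm/yr.
B spans 27.8 / 0.443 = 62.75 years ≈ 63 growth increments.

63 growth increments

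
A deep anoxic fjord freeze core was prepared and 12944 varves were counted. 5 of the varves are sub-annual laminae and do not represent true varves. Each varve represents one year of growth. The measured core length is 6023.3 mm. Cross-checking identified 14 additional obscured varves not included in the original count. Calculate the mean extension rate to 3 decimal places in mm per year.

Adjusted count: 12944 − 5 + 14 = 12953 varves.
Extension rate ≈ 6023.3 / 12953 = 0.465 mm per year.

0.465 mm per year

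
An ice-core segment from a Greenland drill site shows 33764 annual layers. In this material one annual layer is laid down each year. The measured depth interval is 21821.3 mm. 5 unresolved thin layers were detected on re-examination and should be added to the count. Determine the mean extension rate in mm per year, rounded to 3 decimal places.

Correcting the raw count gives 33764 + 5 = 33769 true annual layers.
Mean rate = 21821.3 mm / 33769 years ≈ 0.646 mm per year.

0.646 mm per year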